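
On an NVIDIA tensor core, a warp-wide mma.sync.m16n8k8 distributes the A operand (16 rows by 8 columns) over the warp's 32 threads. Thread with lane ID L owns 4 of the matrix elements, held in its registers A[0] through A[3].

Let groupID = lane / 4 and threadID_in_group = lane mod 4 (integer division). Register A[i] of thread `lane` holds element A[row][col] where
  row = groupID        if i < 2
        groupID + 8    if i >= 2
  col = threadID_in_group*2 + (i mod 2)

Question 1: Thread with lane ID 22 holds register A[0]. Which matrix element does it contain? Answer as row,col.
lane 22: gr=5 (22/4), th=2 (22%4)
i=0: r=5+0=5, c=2*2+0=4

5,4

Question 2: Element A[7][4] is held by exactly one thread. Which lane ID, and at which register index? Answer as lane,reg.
r:7=>grp=7,rB=0  c:4=>tig=2,lo=0
L=7*4+2=30  i=0*2+0=0

30,0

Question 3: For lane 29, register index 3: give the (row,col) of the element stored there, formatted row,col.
L=29→G=29>>2=7, T=29&3=1
[3]→row 7+8=15  col 1·2+1=3

15,3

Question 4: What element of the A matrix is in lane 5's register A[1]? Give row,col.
1,3

L=5=>grp=5>>2=1, tig=5&3=1
[1]=>row 1+0=1  col 1·2+1=3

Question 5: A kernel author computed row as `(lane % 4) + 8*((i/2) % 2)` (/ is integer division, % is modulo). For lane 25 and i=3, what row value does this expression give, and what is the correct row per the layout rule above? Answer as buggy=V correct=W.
buggy=9 correct=14

`(lane % 4) + 8*((i/2) % 2)`[25,3]⇒9
L=25⇒gr=25>>2=6, th=25&3=1
[3]⇒row 6+8=14  col 1·2+1=3
row: 9 vs 14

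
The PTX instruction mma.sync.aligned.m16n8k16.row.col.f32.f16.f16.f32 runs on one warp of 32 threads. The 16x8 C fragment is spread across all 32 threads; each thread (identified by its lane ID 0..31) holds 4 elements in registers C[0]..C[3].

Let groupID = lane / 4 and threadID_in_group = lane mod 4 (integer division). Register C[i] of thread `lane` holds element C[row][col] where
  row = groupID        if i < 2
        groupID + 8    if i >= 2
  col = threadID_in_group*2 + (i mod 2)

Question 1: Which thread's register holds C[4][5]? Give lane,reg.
18,1

r=4⇒gr=4,Rb=0  c=5⇒th=2,odd=1
L=4*4+2=18  i=0*2+1=1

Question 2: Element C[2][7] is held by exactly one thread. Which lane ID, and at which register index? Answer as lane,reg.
11,1

r:2=>grp=2,rB=0  c:7=>tig=3,lo=1
L=2*4+3=11  i=0*2+1=1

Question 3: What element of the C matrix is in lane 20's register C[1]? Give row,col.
5,1

lane 20: grp=5 (20/4), tig=0 (20%4)
i=1: r=5+0=5, c=0*2+1=1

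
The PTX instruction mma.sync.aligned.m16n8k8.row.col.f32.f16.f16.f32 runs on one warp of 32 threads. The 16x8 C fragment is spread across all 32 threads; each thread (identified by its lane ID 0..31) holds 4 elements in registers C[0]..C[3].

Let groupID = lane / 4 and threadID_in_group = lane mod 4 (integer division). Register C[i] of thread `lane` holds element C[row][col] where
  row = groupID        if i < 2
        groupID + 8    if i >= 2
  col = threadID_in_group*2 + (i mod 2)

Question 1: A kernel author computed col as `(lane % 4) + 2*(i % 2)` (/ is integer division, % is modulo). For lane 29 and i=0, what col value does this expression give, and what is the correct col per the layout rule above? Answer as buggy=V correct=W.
buggy=1 correct=2

`(lane % 4) + 2*(i % 2)`[29,0]->1
29: g=7,t=1
[0] (7+0,1*2+0) = (7,2)
col: 1 vs 2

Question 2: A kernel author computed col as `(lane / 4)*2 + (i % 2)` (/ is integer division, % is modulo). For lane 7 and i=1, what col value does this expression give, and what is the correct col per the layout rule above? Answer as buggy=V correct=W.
buggy=3 correct=7

`(lane / 4)*2 + (i % 2)`[7,1]->3
lane 7->7/4=1, 7 mod 4=3
i=1  r:1+0->1  c:2·3+1->7
col: 3 vs 7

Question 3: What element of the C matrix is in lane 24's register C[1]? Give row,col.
6,1

24: gr=6,th=0
[1] (6+0,0*2+1) = (6,1)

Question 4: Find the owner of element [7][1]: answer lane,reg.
r=7→G=7,rhi=0  c=1→T=0,p=1
L=7*4+0=28  i=0*2+1=1

28,1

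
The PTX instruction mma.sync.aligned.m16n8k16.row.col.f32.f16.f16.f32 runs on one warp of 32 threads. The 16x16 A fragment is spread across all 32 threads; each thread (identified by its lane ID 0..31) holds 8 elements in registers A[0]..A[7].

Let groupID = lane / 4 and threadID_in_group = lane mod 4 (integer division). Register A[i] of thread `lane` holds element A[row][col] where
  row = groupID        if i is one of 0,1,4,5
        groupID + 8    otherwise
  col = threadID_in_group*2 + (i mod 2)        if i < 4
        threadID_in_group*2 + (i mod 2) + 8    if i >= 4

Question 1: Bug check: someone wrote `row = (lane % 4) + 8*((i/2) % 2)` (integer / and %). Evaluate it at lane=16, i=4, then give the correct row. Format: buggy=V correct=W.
buggy=0 correct=4

`(lane % 4) + 8*((i/2) % 2)`[16,4]->0
lane 16->16/4=4, 16 mod 4=0
i=4  r:4+0->4  c:2·0+0+8->8
row: 0 vs 4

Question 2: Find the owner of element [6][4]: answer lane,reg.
26,0

r=6→G=6,rhi=0  c=4→chi=0,T=2,p=0
L=6*4+2=26  i=0*4+0*2+0=0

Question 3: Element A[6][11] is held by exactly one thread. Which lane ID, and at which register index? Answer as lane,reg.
r=6→G=6,rhi=0  c=11→chi=1,T=1,p=1
L=6*4+1=25  i=1*4+0*2+1=5

25,5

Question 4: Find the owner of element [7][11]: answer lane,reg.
r:7=>grp=7,rB=0  c:11=>cB=1,tig=1,lo=1
L=7*4+1=29  i=1*4+0*2+1=5

29,5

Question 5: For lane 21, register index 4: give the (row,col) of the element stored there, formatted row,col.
lane 21->21/4=5, 21 mod 4=1
i=4  r:5+0->5  c:2·1+0+8->10

5,10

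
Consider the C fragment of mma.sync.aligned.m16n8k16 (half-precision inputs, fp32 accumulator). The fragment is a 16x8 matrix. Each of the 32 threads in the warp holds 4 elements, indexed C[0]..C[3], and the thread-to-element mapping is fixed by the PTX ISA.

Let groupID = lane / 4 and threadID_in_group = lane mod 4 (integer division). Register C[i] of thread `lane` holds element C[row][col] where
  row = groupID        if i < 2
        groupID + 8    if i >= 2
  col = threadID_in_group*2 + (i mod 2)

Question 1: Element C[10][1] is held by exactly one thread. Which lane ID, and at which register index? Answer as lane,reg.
8,3

r:10=>grp=2,rB=1  c:1=>tig=0,lo=1
L=2*4+0=8  i=1*2+1=3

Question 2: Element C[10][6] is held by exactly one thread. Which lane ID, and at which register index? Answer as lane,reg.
r=10⇒gr=2,Rb=1  c=6⇒th=3,odd=0
L=2*4+3=11  i=1*2+0=2

11,2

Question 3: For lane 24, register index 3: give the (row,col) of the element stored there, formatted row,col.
lane 24: grp=6 (24/4), tig=0 (24%4)
i=3: r=6+8=14, c=0*2+1=1

14,1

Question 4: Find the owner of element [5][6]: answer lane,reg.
23,0

r=5->g=5,rb=0  c=6->t=3,b0=0
L=5*4+3=23  i=0*2+0=0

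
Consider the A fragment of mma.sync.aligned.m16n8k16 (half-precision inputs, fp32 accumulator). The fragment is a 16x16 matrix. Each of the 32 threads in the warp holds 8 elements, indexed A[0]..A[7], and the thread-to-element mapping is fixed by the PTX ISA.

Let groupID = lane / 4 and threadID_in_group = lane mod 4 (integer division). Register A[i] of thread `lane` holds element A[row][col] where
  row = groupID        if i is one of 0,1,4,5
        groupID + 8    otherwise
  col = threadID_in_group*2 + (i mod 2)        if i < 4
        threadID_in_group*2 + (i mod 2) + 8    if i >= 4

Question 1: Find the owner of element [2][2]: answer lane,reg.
9,0

r=2→G=2,rhi=0  c=2→chi=0,T=1,p=0
L=2*4+1=9  i=0*4+0*2+0=0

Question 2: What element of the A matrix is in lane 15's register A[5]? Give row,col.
lane 15: g=3 (15/4), t=3 (15%4)
i=5: r=3+0=3, c=3*2+1+8=15

3,15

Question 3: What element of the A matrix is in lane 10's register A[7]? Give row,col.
L=10=>grp=10>>2=2, tig=10&3=2
[7]=>row 2+8=10  col 2·2+1+8=13

10,13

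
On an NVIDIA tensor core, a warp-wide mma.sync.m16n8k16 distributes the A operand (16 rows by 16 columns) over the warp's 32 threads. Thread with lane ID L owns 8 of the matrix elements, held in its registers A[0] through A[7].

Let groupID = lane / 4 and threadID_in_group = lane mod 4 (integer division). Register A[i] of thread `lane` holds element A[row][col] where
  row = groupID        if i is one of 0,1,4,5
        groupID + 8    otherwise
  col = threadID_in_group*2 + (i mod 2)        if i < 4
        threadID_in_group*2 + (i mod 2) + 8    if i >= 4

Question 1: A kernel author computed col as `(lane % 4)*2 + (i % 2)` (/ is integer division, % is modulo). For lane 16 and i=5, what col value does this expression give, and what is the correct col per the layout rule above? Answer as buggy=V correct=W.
buggy=1 correct=9

`(lane % 4)*2 + (i % 2)`[16,5]->1
lane 16->16/4=4, 16 mod 4=0
i=5  r:4+0->4  c:2·0+1+8->9
col: 1 vs 9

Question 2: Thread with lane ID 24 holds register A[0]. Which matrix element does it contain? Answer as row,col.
L=24->gid=24>>2=6, tid=24&3=0
[0]->row 6+0=6  col 0·2+0+0=0

6,0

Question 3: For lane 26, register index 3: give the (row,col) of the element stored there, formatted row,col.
14,5

L=26→G=26>>2=6, T=26&3=2
[3]→row 6+8=14  col 2·2+1+0=5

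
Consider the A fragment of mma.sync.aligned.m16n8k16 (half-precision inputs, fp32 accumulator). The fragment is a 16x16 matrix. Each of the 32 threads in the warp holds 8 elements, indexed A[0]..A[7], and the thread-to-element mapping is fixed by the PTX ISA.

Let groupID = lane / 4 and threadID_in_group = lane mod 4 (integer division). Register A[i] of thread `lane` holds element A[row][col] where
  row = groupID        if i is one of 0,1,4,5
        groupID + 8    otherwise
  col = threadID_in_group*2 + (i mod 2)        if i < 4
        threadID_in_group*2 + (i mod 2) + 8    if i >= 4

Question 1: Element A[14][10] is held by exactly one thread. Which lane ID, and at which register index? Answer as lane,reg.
r:14=>grp=6,rB=1  c:10=>cB=1,tig=1,lo=0
L=6*4+1=25  i=1*4+1*2+0=6

25,6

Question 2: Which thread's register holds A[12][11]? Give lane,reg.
r=12⇒gr=4,Rb=1  c=11⇒Cb=1,th=1,odd=1
L=4*4+1=17  i=1*4+1*2+1=7

17,7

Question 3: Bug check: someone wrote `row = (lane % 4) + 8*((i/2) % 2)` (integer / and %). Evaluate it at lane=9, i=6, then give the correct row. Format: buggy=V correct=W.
buggy=9 correct=10

`(lane % 4) + 8*((i/2) % 2)`[9,6]->9
9: gid=2,tid=1
[6] (2+8,1*2+0+8) = (10,10)
row: 9 vs 10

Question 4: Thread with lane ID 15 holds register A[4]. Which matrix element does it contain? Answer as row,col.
3,14

L=15⇒gr=15>>2=3, th=15&3=3
[4]⇒row 3+0=3  col 3·2+0+8=14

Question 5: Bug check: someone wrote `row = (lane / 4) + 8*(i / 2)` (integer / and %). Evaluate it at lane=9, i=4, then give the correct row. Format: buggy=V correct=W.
buggy=18 correct=2

`(lane / 4) + 8*(i / 2)`[9,4]->18
lane 9->9/4=2, 9 mod 4=1
i=4  r:2+0->2  c:2·1+0+8->10
row: 18 vs 2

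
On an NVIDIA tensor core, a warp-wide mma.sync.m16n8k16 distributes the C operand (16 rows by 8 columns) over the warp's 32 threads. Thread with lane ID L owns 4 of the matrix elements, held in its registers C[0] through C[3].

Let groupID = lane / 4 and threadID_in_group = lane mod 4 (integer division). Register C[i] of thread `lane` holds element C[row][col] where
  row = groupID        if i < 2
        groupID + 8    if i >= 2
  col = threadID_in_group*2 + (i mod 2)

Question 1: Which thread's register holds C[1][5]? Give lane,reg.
6,1

r=1→G=1,rhi=0  c=5→T=2,p=1
L=1*4+2=6  i=0*2+1=1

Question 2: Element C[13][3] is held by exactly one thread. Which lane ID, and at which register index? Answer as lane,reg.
r=13->g=5,rb=1  c=3->t=1,b0=1
L=5*4+1=21  i=1*2+1=3

21,3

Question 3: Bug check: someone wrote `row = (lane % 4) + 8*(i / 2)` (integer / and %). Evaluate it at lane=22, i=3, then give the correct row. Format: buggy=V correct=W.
buggy=10 correct=13

`(lane % 4) + 8*(i / 2)`[22,3]⇒10
lane 22: gr=5 (22/4), th=2 (22%4)
i=3: r=5+8=13, c=2*2+1=5
row: 10 vs 13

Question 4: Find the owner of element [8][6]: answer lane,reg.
3,2

r:8=>grp=0,rB=1  c:6=>tig=3,lo=0
L=0*4+3=3  i=1*2+0=2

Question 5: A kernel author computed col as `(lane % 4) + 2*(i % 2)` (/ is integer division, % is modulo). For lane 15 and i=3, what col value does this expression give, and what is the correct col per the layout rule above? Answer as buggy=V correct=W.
buggy=5 correct=7

`(lane % 4) + 2*(i % 2)`[15,3]=>5
lane 15=>15/4=3, 15 mod 4=3
i=3  r:3+8=>11  c:2·3+1=>7
col: 5 vs 7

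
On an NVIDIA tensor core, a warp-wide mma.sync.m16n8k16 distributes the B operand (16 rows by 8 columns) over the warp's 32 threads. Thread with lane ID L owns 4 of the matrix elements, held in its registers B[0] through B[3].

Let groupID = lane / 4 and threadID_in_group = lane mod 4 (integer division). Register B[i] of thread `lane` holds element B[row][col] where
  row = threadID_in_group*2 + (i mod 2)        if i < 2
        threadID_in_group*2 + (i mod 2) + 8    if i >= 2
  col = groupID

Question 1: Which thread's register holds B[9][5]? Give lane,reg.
c=5⇒gr=5  r=9⇒Rb=1,th=0,odd=1
L=5*4+0=20  i=1*2+1=3

20,3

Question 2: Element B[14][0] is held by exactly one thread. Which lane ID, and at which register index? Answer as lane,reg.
c=0->g=0  r=14->rb=1,t=3,b0=0
L=0*4+3=3  i=1*2+0=2

3,2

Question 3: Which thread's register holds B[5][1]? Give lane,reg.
6,1

c:1=>grp=1  r:5=>rB=0,tig=2,lo=1
L=1*4+2=6  i=0*2+1=1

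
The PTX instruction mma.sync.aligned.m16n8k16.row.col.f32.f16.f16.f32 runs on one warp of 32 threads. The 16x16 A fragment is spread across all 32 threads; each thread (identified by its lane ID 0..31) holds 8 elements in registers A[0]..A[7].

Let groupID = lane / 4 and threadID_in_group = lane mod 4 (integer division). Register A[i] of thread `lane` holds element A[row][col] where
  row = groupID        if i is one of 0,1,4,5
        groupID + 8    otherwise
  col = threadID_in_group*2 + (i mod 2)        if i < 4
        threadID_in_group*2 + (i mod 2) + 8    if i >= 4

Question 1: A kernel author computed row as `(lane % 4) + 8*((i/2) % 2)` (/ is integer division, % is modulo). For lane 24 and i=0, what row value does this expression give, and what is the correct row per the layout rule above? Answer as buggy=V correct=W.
`(lane % 4) + 8*((i/2) % 2)`[24,0]⇒0
lane 24: gr=6 (24/4), th=0 (24%4)
i=0: r=6+0=6, c=0*2+0+0=0
row: 0 vs 6

buggy=0 correct=6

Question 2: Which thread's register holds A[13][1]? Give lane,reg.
20,3

r: 13->gid=5,r8=1  c: 1->c8=0,tid=0,i&1=1
L=5*4+0=20  i=0*4+1*2+1=3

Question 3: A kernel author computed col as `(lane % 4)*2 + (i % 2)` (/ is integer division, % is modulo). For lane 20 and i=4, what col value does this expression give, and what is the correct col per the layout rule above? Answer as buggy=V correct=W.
`(lane % 4)*2 + (i % 2)`[20,4]→0
L=20→G=20>>2=5, T=20&3=0
[4]→row 5+0=5  col 0·2+0+8=8
col: 0 vs 8

buggy=0 correct=8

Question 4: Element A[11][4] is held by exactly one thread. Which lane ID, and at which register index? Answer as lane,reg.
14,2

r=11→G=3,rhi=1  c=4→chi=0,T=2,p=0
L=3*4+2=14  i=0*4+1*2+0=2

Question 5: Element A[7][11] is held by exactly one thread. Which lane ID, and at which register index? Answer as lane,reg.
29,5

r: 7->gid=7,r8=0  c: 11->c8=1,tid=1,i&1=1
L=7*4+1=29  i=1*4+0*2+1=5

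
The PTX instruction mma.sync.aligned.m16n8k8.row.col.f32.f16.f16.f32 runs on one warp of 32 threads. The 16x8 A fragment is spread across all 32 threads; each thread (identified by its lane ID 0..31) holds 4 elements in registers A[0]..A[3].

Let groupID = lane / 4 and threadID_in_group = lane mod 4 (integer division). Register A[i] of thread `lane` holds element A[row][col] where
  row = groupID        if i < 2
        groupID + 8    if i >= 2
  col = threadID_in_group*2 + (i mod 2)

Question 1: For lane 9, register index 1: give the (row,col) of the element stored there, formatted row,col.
2,3

lane 9: g=2 (9/4), t=1 (9%4)
i=1: r=2+0=2, c=1*2+1=3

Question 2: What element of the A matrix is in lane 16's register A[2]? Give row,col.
lane 16: G=4 (16/4), T=0 (16%4)
i=2: r=4+8=12, c=0*2+0=0

12,0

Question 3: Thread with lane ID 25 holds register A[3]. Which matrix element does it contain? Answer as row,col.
25: gid=6,tid=1
[3] (6+8,1*2+1) = (14,3)

14,3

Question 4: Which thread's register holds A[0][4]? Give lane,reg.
2,0

r=0->g=0,rb=0  c=4->t=2,b0=0
L=0*4+2=2  i=0*2+0=0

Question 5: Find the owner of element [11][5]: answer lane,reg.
14,3

r: 11->gid=3,r8=1  c: 5->tid=2,i&1=1
L=3*4+2=14  i=1*2+1=3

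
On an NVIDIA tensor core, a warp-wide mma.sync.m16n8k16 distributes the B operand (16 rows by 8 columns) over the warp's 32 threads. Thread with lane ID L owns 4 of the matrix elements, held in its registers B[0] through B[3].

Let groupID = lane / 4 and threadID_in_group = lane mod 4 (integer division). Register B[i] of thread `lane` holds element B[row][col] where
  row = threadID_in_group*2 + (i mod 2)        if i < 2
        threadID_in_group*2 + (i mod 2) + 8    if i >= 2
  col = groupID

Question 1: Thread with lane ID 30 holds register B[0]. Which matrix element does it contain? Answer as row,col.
lane 30: g=7 (30/4), t=2 (30%4)
i=0: r=2*2+0+0=4, c=g=7

4,7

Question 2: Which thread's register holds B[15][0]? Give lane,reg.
c=0→G=0  r=15→rhi=1,T=3,p=1
L=0*4+3=3  i=1*2+1=3

3,3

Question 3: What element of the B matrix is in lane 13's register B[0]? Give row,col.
lane 13: grp=3 (13/4), tig=1 (13%4)
i=0: r=1*2+0+0=2, c=grp=3

2,3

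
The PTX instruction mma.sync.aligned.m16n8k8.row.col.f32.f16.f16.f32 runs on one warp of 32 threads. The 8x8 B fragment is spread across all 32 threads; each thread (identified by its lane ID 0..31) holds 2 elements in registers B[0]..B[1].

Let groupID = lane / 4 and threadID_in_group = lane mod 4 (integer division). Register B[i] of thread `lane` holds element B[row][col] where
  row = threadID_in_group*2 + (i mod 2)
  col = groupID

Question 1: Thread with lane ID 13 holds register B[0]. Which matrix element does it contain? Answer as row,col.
2,3

lane 13: gr=3 (13/4), th=1 (13%4)
i=0: r=1*2+0=2, c=gr=3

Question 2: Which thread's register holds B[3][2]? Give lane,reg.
c=2→G=2  r=3→T=1,p=1
L=2*4+1=9  i=1=1

9,1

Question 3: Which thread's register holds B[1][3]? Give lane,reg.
c: 3->gid=3  r: 1->tid=0,i&1=1
L=3*4+0=12  i=1=1

12,1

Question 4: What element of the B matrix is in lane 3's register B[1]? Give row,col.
3: gid=0,tid=3
[1] (3*2+1,0) = (7,0)

7,0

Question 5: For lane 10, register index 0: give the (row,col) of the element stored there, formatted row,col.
4,2

lane 10->10/4=2, 10 mod 4=2
i=0  r:2·2+0->4  c:2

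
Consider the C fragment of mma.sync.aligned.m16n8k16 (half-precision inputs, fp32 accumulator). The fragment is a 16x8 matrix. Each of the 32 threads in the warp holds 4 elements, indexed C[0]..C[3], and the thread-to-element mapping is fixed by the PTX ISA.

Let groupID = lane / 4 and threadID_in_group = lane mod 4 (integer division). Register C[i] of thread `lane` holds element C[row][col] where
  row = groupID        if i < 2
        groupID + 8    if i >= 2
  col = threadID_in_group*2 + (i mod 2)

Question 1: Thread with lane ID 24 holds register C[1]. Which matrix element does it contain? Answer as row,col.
L=24->gid=24>>2=6, tid=24&3=0
[1]->row 6+0=6  col 0·2+1=1

6,1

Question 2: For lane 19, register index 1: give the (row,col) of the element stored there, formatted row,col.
4,7

L=19=>grp=19>>2=4, tig=19&3=3
[1]=>row 4+0=4  col 3·2+1=7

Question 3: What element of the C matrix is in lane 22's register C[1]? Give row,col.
lane 22⇒22/4=5, 22 mod 4=2
i=1  r:5+0⇒5  c:2·2+1⇒5

5,5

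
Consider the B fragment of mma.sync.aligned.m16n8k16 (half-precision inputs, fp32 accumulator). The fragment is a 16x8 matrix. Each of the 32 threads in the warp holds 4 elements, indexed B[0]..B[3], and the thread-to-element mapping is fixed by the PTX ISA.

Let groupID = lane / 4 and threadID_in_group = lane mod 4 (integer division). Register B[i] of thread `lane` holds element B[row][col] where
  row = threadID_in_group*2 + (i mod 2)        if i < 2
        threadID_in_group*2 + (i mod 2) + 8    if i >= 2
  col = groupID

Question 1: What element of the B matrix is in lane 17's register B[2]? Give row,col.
10,4

lane 17→17/4=4, 17 mod 4=1
i=2  r:2·1+0+8→10  c:4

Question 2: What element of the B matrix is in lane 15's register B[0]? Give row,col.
6,3

lane 15: G=3 (15/4), T=3 (15%4)
i=0: r=3*2+0+0=6, c=G=3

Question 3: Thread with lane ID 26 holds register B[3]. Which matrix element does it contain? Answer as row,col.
L=26->g=26>>2=6, t=26&3=2
[3]->row 2·2+1+8=13  col g=6

13,6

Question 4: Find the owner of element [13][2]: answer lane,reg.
c=2->g=2  r=13->rb=1,t=2,b0=1
L=2*4+2=10  i=1*2+1=3

10,3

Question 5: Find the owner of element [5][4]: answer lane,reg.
c: 4->gid=4  r: 5->r8=0,tid=2,i&1=1
L=4*4+2=18  i=0*2+1=1

18,1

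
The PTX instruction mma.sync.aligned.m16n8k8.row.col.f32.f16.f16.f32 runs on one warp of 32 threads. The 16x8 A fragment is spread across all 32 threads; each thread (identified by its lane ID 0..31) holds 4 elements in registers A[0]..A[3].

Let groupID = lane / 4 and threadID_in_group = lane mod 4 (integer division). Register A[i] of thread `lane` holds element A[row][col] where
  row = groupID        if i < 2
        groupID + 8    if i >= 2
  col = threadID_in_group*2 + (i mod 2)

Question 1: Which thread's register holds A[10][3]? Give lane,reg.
r: 10->gid=2,r8=1  c: 3->tid=1,i&1=1
L=2*4+1=9  i=1*2+1=3

9,3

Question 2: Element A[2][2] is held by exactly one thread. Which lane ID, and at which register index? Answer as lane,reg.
r:2=>grp=2,rB=0  c:2=>tig=1,lo=0
L=2*4+1=9  i=0*2+0=0

9,0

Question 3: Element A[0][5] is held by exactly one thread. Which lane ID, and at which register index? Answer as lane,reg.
2,1

r=0->g=0,rb=0  c=5->t=2,b0=1
L=0*4+2=2  i=0*2+1=1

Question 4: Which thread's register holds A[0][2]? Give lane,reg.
1,0

r=0→G=0,rhi=0  c=2→T=1,p=0
L=0*4+1=1  i=0*2+0=0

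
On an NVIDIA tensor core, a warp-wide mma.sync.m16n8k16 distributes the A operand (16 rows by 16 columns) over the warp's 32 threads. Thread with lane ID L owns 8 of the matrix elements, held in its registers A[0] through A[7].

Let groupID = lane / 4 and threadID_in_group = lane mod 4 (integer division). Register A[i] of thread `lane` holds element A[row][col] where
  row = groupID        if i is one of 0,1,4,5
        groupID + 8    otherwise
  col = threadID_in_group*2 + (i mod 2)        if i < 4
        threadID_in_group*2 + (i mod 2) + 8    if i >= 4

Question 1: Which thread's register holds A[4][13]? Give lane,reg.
18,5

r=4⇒gr=4,Rb=0  c=13⇒Cb=1,th=2,odd=1
L=4*4+2=18  i=1*4+0*2+1=5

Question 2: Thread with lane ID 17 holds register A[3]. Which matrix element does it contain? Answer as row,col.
12,3

lane 17: grp=4 (17/4), tig=1 (17%4)
i=3: r=4+8=12, c=1*2+1+0=3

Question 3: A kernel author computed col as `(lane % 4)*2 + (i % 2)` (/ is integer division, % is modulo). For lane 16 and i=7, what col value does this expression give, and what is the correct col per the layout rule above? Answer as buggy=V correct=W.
`(lane % 4)*2 + (i % 2)`[16,7]→1
L=16→G=16>>2=4, T=16&3=0
[7]→row 4+8=12  col 0·2+1+8=9
col: 1 vs 9

buggy=1 correct=9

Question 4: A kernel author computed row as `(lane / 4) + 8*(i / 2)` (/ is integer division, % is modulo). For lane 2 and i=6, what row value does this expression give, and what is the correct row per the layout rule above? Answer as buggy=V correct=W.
`(lane / 4) + 8*(i / 2)`[2,6]->24
lane 2->2/4=0, 2 mod 4=2
i=6  r:0+8->8  c:2·2+0+8->12
row: 24 vs 8

buggy=24 correct=8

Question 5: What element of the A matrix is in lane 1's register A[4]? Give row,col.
lane 1⇒1/4=0, 1 mod 4=1
i=4  r:0+0⇒0  c:2·1+0+8⇒10

0,10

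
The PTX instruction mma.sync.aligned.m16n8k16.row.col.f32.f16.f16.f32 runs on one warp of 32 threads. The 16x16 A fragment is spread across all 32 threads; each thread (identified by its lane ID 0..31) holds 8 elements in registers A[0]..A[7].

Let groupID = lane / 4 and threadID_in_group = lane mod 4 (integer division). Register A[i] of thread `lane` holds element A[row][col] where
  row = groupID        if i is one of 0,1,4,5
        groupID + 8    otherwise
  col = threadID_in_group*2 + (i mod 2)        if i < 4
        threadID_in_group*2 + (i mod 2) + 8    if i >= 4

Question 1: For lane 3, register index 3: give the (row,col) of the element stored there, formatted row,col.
8,7

3: gid=0,tid=3
[3] (0+8,3*2+1+0) = (8,7)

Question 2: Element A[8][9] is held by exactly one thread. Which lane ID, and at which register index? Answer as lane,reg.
0,7

r:8=>grp=0,rB=1  c:9=>cB=1,tig=0,lo=1
L=0*4+0=0  i=1*4+1*2+1=7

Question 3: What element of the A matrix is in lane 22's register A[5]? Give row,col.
L=22→G=22>>2=5, T=22&3=2
[5]→row 5+0=5  col 2·2+1+8=13

5,13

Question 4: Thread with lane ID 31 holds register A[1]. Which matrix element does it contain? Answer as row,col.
7,7

L=31⇒gr=31>>2=7, th=31&3=3
[1]⇒row 7+0=7  col 3·2+1+0=7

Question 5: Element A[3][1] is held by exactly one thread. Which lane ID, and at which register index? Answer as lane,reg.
12,1

r=3→G=3,rhi=0  c=1→chi=0,T=0,p=1
L=3*4+0=12  i=0*4+0*2+1=1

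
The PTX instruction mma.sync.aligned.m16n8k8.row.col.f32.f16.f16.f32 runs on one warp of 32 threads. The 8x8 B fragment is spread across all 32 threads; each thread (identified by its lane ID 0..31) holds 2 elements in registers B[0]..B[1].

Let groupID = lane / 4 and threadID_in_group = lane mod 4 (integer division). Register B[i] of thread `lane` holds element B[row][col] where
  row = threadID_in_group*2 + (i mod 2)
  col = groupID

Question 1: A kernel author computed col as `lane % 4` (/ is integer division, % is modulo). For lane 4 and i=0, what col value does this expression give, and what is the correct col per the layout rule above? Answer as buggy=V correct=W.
buggy=0 correct=1

`lane % 4`[4,0]->0
lane 4: g=1 (4/4), t=0 (4%4)
i=0: r=0*2+0=0, c=g=1
col: 0 vs 1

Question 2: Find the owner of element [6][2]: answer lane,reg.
c=2→G=2  r=6→T=3,p=0
L=2*4+3=11  i=0=0

11,0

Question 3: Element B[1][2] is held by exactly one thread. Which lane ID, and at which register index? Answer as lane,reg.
8,1

c=2->g=2  r=1->t=0,b0=1
L=2*4+0=8  i=1=1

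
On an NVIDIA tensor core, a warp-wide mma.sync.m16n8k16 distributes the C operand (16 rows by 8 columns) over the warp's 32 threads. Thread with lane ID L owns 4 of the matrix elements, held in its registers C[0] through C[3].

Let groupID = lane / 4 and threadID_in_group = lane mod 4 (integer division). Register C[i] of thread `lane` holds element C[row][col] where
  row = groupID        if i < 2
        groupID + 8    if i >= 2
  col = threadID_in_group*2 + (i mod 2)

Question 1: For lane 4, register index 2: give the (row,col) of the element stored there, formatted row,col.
9,0

lane 4: gr=1 (4/4), th=0 (4%4)
i=2: r=1+8=9, c=0*2+0=0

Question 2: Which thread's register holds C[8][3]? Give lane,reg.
r: 8->gid=0,r8=1  c: 3->tid=1,i&1=1
L=0*4+1=1  i=1*2+1=3

1,3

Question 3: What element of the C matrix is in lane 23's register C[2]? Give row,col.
lane 23=>23/4=5, 23 mod 4=3
i=2  r:5+8=>13  c:2·3+0=>6

13,6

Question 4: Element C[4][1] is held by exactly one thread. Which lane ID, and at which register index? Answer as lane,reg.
16,1

r=4->g=4,rb=0  c=1->t=0,b0=1
L=4*4+0=16  i=0*2+1=1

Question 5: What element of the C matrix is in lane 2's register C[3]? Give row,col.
L=2->g=2>>2=0, t=2&3=2
[3]->row 0+8=8  col 2·2+1=5

8,5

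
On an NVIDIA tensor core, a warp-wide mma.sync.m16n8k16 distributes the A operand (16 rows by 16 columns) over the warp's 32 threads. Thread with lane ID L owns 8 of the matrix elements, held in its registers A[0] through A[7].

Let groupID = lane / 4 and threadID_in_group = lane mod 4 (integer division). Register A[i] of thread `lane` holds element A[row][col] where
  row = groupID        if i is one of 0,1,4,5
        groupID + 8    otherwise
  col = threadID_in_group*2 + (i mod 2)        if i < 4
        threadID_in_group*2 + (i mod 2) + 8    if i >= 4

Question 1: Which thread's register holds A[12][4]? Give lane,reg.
r:12=>grp=4,rB=1  c:4=>cB=0,tig=2,lo=0
L=4*4+2=18  i=0*4+1*2+0=2

18,2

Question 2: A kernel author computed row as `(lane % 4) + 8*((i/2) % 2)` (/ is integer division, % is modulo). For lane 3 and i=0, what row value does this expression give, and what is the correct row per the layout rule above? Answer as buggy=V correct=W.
buggy=3 correct=0

`(lane % 4) + 8*((i/2) % 2)`[3,0]->3
lane 3->3/4=0, 3 mod 4=3
i=0  r:0+0->0  c:2·3+0+0->6
row: 3 vs 0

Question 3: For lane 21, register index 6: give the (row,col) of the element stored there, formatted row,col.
21: g=5,t=1
[6] (5+8,1*2+0+8) = (13,10)

13,10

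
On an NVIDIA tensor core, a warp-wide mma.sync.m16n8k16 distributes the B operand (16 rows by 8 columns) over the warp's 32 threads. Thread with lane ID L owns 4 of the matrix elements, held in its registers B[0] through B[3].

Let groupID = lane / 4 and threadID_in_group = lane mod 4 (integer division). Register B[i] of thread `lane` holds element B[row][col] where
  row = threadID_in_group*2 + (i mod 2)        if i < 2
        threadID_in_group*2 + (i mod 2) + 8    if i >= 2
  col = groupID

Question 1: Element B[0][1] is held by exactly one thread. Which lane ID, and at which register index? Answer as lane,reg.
4,0

c=1→G=1  r=0→rhi=0,T=0,p=0
L=1*4+0=4  i=0*2+0=0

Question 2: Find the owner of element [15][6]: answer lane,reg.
c=6⇒gr=6  r=15⇒Rb=1,th=3,odd=1
L=6*4+3=27  i=1*2+1=3

27,3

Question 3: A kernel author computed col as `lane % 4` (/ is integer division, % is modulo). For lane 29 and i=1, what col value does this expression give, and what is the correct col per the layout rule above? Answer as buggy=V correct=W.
buggy=1 correct=7

`lane % 4`[29,1]->1
lane 29: g=7 (29/4), t=1 (29%4)
i=1: r=1*2+1+0=3, c=g=7
col: 1 vs 7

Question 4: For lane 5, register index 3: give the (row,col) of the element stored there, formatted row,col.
11,1

lane 5⇒5/4=1, 5 mod 4=1
i=3  r:2·1+1+8⇒11  c:1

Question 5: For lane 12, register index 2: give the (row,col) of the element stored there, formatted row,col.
L=12->g=12>>2=3, t=12&3=0
[2]->row 0·2+0+8=8  col g=3

8,3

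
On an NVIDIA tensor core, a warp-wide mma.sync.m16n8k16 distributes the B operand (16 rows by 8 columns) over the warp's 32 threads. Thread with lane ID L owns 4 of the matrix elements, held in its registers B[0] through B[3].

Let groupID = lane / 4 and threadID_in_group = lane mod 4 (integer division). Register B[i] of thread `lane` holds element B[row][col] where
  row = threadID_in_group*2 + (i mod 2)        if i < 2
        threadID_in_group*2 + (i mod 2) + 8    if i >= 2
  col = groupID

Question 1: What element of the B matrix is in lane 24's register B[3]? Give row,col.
9,6

24: gid=6,tid=0
[3] (0*2+1+8,6) = (9,6)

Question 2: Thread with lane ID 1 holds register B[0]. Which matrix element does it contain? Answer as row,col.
lane 1→1/4=0, 1 mod 4=1
i=0  r:2·1+0+0→2  c:0

2,0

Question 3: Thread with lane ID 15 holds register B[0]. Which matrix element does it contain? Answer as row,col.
6,3

lane 15: g=3 (15/4), t=3 (15%4)
i=0: r=3*2+0+0=6, c=g=3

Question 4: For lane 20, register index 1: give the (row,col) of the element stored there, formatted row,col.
1,5

L=20->g=20>>2=5, t=20&3=0
[1]->row 0·2+1+0=1  col g=5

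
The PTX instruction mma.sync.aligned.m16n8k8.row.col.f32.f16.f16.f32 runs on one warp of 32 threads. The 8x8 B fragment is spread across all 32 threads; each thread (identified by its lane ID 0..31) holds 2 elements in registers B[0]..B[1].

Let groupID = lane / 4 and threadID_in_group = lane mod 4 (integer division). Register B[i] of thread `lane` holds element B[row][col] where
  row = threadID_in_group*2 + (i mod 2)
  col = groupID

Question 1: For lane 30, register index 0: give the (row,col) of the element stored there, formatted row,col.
4,7

L=30=>grp=30>>2=7, tig=30&3=2
[0]=>row 2·2+0=4  col grp=7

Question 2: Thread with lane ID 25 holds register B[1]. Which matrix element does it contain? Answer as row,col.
3,6

25: g=6,t=1
[1] (1*2+1,6) = (3,6)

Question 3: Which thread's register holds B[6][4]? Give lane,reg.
c=4→G=4  r=6→T=3,p=0
L=4*4+3=19  i=0=0

19,0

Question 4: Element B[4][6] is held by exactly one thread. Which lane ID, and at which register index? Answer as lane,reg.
26,0

c=6->g=6  r=4->t=2,b0=0
L=6*4+2=26  i=0=0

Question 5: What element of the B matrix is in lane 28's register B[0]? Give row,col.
lane 28: g=7 (28/4), t=0 (28%4)
i=0: r=0*2+0=0, c=g=7

0,7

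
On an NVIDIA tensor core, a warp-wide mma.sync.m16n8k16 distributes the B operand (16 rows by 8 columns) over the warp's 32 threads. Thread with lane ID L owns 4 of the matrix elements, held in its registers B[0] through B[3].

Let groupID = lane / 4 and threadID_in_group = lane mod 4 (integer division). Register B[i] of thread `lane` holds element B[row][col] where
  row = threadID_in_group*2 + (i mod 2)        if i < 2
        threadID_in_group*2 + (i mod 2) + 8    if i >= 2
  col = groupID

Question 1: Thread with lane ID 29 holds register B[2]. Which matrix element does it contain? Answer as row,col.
10,7

lane 29->29/4=7, 29 mod 4=1
i=2  r:2·1+0+8->10  c:7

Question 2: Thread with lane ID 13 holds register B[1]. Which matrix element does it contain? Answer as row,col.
13: G=3,T=1
[1] (1*2+1+0,3) = (3,3)

3,3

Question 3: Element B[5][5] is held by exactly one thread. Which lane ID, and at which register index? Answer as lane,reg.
22,1

c:5=>grp=5  r:5=>rB=0,tig=2,lo=1
L=5*4+2=22  i=0*2+1=1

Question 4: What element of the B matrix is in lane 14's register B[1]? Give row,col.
5,3

lane 14⇒14/4=3, 14 mod 4=2
i=1  r:2·2+1+0⇒5  c:3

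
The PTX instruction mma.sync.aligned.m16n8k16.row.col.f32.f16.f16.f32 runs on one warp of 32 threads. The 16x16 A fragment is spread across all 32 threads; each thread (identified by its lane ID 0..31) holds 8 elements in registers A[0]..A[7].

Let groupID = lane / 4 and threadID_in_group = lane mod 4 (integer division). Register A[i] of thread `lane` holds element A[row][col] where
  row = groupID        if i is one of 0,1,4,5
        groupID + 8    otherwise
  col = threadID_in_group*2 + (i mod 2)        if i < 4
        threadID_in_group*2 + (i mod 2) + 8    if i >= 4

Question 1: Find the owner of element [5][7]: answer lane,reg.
r=5⇒gr=5,Rb=0  c=7⇒Cb=0,th=3,odd=1
L=5*4+3=23  i=0*4+0*2+1=1

23,1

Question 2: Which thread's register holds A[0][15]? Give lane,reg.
r:0=>grp=0,rB=0  c:15=>cB=1,tig=3,lo=1
L=0*4+3=3  i=1*4+0*2+1=5

3,5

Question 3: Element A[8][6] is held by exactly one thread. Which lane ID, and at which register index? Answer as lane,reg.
r=8→G=0,rhi=1  c=6→chi=0,T=3,p=0
L=0*4+3=3  i=0*4+1*2+0=2

3,2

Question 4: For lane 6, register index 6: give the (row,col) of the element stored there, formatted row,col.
9,12

6: grp=1,tig=2
[6] (1+8,2*2+0+8) = (9,12)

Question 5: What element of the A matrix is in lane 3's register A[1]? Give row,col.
0,7

3: gr=0,th=3
[1] (0+0,3*2+1+0) = (0,7)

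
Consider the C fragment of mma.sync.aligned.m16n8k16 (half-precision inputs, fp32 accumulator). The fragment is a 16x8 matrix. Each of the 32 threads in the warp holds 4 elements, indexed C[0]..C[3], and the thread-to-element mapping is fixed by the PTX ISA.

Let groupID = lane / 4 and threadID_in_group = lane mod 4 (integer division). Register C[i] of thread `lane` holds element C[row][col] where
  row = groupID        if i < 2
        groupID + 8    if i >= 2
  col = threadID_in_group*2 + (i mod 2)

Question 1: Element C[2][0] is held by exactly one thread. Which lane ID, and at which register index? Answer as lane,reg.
8,0

r=2→G=2,rhi=0  c=0→T=0,p=0
L=2*4+0=8  i=0*2+0=0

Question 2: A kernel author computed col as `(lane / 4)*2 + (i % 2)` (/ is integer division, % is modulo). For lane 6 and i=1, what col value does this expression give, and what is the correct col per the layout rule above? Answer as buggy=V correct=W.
`(lane / 4)*2 + (i % 2)`[6,1]->3
L=6->gid=6>>2=1, tid=6&3=2
[1]->row 1+0=1  col 2·2+1=5
col: 3 vs 5

buggy=3 correct=5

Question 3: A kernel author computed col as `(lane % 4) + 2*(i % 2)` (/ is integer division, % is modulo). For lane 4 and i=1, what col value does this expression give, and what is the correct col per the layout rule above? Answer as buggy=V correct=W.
`(lane % 4) + 2*(i % 2)`[4,1]→2
L=4→G=4>>2=1, T=4&3=0
[1]→row 1+0=1  col 0·2+1=1
col: 2 vs 1

buggy=2 correct=1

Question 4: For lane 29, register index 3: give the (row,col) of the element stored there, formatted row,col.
15,3

L=29->g=29>>2=7, t=29&3=1
[3]->row 7+8=15  col 1·2+1=3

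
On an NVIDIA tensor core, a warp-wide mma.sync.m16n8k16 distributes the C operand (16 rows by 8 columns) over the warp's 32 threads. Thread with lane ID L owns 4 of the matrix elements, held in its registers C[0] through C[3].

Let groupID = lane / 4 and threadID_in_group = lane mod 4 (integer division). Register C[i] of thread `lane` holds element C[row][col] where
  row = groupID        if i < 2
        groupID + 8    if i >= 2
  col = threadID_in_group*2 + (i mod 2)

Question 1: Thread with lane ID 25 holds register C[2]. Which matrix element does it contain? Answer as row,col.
14,2

lane 25->25/4=6, 25 mod 4=1
i=2  r:6+8->14  c:2·1+0->2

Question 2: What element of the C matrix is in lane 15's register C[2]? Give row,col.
11,6

lane 15->15/4=3, 15 mod 4=3
i=2  r:3+8->11  c:2·3+0->6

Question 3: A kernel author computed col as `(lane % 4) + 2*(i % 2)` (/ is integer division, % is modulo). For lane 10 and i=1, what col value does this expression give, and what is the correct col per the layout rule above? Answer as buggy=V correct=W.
`(lane % 4) + 2*(i % 2)`[10,1]→4
lane 10→10/4=2, 10 mod 4=2
i=1  r:2+0→2  c:2·2+1→5
col: 4 vs 5

buggy=4 correct=5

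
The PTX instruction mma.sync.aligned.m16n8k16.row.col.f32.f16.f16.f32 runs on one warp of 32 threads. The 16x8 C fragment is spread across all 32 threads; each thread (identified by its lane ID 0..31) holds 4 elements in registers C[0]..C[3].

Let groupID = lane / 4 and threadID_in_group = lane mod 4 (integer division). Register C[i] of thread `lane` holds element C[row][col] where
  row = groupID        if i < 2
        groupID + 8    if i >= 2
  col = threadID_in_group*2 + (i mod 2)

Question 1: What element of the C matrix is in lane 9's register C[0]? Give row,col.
2,2

lane 9: grp=2 (9/4), tig=1 (9%4)
i=0: r=2+0=2, c=1*2+0=2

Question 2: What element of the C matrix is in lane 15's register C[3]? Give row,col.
11,7

lane 15: grp=3 (15/4), tig=3 (15%4)
i=3: r=3+8=11, c=3*2+1=7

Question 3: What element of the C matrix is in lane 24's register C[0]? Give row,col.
lane 24→24/4=6, 24 mod 4=0
i=0  r:6+0→6  c:2·0+0→0

6,0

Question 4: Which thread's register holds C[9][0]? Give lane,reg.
4,2

r=9⇒gr=1,Rb=1  c=0⇒th=0,odd=0
L=1*4+0=4  i=1*2+0=2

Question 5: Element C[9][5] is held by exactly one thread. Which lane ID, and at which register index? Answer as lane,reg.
r=9→G=1,rhi=1  c=5→T=2,p=1
L=1*4+2=6  i=1*2+1=3

6,3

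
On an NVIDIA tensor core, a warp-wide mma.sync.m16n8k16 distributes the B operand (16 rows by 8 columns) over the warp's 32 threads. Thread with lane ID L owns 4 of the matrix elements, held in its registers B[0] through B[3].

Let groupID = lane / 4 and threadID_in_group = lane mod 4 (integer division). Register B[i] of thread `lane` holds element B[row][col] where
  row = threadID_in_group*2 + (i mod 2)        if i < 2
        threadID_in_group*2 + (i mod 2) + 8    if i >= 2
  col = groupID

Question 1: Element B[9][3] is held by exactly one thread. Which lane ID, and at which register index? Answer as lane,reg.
c=3⇒gr=3  r=9⇒Rb=1,th=0,odd=1
L=3*4+0=12  i=1*2+1=3

12,3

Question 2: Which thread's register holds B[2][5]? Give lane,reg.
21,0

c:5=>grp=5  r:2=>rB=0,tig=1,lo=0
L=5*4+1=21  i=0*2+0=0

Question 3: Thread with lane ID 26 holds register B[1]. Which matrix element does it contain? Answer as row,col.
lane 26: G=6 (26/4), T=2 (26%4)
i=1: r=2*2+1+0=5, c=G=6

5,6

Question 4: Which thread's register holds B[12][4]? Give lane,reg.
c=4⇒gr=4  r=12⇒Rb=1,th=2,odd=0
L=4*4+2=18  i=1*2+0=2

18,2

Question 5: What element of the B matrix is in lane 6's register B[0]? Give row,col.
4,1

L=6->gid=6>>2=1, tid=6&3=2
[0]->row 2·2+0+0=4  col gid=1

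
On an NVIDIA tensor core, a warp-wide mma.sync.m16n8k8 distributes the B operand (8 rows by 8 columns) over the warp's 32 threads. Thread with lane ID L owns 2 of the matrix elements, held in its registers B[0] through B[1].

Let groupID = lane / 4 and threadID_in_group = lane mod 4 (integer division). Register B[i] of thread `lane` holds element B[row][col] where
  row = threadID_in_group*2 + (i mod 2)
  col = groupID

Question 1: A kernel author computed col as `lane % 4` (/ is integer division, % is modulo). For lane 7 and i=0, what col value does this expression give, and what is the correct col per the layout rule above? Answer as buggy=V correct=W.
buggy=3 correct=1

`lane % 4`[7,0]=>3
lane 7=>7/4=1, 7 mod 4=3
i=0  r:2·3+0=>6  c:1
col: 3 vs 1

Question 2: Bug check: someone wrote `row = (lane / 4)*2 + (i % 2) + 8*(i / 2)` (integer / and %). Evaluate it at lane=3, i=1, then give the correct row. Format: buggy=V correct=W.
`(lane / 4)*2 + (i % 2) + 8*(i / 2)`[3,1]->1
3: g=0,t=3
[1] (3*2+1,0) = (7,0)
row: 1 vs 7

buggy=1 correct=7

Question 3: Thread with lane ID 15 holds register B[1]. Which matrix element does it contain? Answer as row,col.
7,3

L=15→G=15>>2=3, T=15&3=3
[1]→row 3·2+1=7  col G=3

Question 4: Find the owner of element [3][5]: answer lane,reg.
c: 5->gid=5  r: 3->tid=1,i&1=1
L=5*4+1=21  i=1=1

21,1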